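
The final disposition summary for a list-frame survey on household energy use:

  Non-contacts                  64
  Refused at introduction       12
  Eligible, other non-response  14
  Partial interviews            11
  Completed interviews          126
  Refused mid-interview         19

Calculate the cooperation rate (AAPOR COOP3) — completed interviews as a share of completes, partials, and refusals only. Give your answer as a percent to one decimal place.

75.0%

Refused = 12 + 19 = 31
Numerator: 126
Denominator: 126 + 11 + 31 = 168
COOP3 = 126 / 168 = 0.7500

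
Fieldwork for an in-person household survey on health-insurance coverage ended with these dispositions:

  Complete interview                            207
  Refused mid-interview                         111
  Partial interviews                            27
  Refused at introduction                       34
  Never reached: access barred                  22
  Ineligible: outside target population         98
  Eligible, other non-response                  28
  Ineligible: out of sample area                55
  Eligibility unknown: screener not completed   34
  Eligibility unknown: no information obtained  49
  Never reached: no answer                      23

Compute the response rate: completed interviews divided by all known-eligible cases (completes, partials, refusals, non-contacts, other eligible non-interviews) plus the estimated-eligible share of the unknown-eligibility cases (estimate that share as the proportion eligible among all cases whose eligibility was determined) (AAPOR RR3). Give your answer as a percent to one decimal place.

Refusals = 34 + 111 = 145
Non-contacts = 23 + 22 = 45
Unknown if eligible = 34 + 49 = 83
Out of scope = 98 + 55 = 153
Top = 207
Determined eligible = 207 + 27 + 145 + 45 + 28 = 452
e = 452 / (452 + 153) = 452 / 605 = 0.7471
Eligible share of unknowns = 0.7471 × 83 = 62.01
Base = 452 + 62.01 = 514.01
RR3 = 207 / 514.01 = 0.4027

40.3%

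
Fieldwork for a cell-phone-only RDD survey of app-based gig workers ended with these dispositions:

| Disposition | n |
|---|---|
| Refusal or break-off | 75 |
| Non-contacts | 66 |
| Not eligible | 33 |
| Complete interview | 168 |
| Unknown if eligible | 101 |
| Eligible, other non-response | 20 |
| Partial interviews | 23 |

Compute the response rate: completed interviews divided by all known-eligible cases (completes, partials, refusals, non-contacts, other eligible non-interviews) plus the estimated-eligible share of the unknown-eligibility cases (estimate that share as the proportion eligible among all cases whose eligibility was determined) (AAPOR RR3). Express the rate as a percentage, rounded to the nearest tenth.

Num = 168
Eligible (known) = 168 + 23 + 75 + 66 + 20 = 352
e = 352 / (352 + 33) = 352 / 385 = 0.9143
Estimated eligible among unknowns = 0.9143 × 101 = 92.34
Denom = 352 + 92.34 = 444.34
RR3 = 168 / 444.34 = 0.3781

37.8%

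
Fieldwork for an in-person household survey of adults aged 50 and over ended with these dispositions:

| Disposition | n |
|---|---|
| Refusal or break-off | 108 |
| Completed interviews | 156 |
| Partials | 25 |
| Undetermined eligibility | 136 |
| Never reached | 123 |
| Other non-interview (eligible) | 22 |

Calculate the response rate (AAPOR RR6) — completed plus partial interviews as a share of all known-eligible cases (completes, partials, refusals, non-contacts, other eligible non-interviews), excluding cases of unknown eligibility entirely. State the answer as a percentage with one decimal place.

41.7%

Numerator → 156 + 25 = 181
Denominator → 156 + 25 + 108 + 123 + 22 = 434
RR6 = 181 / 434 = 0.4171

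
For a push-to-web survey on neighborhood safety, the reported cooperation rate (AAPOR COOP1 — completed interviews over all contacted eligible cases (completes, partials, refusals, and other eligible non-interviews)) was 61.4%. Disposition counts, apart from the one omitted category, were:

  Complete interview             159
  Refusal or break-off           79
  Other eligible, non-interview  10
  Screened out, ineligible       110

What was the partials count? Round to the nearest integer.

11

COOP1 = 159 / D = 0.614
D = 159 / 0.614 = 259.0
Remaining denominator categories sum to 248
partials = 259.0 − 248 ≈ 11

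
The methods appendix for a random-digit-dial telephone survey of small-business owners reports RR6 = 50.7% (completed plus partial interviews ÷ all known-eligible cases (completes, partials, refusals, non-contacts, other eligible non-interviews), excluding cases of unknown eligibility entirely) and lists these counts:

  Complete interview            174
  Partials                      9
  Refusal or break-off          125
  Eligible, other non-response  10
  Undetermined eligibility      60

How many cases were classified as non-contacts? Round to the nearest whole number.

Top: 174 + 9 = 183
RR6 = 183 / D = 0.507
D = 183 / 0.507 = 360.9
Rest of base = 318
non-contacts = 360.9 − 318 ≈ 43

43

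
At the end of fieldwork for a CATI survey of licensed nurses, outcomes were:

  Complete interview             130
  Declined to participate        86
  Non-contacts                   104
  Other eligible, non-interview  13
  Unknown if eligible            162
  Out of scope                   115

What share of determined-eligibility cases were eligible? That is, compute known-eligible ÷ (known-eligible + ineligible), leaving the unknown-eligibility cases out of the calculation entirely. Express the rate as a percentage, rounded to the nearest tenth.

74.3%

Determined eligible = 130 + 86 + 104 + 13 = 333
e = 333 / (333 + 115) = 333 / 448 = 0.7433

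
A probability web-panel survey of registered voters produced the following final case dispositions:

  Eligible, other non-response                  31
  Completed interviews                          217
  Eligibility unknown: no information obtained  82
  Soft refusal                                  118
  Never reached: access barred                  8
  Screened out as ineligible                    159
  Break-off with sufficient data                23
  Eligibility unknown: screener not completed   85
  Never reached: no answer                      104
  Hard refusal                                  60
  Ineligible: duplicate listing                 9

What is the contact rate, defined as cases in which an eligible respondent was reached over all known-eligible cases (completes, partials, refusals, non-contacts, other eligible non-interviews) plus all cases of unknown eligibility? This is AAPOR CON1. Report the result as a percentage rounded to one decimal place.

61.7%

Refusal or break-off = 60 + 118 = 178
No answer / not reached = 104 + 8 = 112
Eligibility not determined = 85 + 82 = 167
Out of scope = 159 + 9 = 168
Num → 217 + 23 + 178 + 31 = 449
Denominator → 217 + 23 + 178 + 112 + 31 + 167 = 728
CON1 = 449 / 728 = 0.6168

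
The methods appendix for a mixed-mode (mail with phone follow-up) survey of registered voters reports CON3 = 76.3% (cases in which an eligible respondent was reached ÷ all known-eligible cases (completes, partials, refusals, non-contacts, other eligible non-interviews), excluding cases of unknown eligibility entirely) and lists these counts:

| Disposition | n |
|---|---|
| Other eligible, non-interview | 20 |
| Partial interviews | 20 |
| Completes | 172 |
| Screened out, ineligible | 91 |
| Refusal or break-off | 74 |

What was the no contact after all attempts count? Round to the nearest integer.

89

Top: 172 + 20 + 74 + 20 = 286
CON3 = 286 / D = 0.763
D = 286 / 0.763 = 374.8
Rest of base = 286
no contact after all attempts = 374.8 − 286 ≈ 89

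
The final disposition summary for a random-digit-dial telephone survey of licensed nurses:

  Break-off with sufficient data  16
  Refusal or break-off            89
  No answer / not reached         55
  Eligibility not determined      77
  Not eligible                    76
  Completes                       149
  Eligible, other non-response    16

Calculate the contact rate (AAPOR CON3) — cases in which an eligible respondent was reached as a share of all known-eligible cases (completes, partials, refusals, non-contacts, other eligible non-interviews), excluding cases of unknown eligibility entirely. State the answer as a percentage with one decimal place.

Top → 149 + 16 + 89 + 16 = 270
Base → 149 + 16 + 89 + 55 + 16 = 325
CON3 = 270 / 325 = 0.8308

83.1%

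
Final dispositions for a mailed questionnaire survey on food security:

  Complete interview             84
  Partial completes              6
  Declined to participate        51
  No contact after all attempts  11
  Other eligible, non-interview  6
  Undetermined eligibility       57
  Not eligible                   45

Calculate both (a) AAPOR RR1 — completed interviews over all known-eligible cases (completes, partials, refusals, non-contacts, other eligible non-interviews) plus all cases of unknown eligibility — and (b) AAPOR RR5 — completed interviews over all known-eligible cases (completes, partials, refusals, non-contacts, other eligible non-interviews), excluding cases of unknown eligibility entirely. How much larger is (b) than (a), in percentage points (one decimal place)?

Top: 84
Base: 84 + 6 + 51 + 11 + 6 + 57 = 215
RR1 = 84 / 215 = 0.3907
Base: 84 + 6 + 51 + 11 + 6 = 158
RR5 = 84 / 158 = 0.5316
Difference = 53.16 − 39.07 = 14.09 percentage points

14.1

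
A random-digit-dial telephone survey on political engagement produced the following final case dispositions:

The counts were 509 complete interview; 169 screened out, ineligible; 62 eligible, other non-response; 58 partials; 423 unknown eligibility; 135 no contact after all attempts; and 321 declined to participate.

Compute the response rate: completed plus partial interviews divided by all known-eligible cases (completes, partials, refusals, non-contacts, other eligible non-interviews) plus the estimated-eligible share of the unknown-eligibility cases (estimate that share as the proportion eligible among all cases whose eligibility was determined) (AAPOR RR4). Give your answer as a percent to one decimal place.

Top: 509 + 58 = 567
Known eligible: 509 + 58 + 321 + 135 + 62 = 1085
e = 1085 / (1085 + 169) = 1085 / 1254 = 0.8652
e × U: 0.8652 × 423 = 365.98
Denom: 1085 + 365.98 = 1450.98
RR4 = 567 / 1450.98 = 0.3908

39.1%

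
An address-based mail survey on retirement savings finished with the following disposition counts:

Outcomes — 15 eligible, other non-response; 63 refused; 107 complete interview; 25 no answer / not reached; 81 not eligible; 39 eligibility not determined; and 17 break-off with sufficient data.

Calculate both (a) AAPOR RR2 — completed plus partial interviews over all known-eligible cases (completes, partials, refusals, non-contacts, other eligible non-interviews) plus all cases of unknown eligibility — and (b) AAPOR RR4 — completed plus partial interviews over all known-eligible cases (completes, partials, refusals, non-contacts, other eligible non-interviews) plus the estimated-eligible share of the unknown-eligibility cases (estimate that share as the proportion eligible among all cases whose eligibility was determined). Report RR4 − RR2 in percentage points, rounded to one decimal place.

1.9

Numerator: 107 + 17 = 124
Denom: 107 + 17 + 63 + 25 + 15 + 39 = 266
RR2 = 124 / 266 = 0.4662
Eligible (known): 107 + 17 + 63 + 25 + 15 = 227
e = 227 / (227 + 81) = 227 / 308 = 0.7370
Estimated eligible among unknowns: 0.7370 × 39 = 28.74
Denom: 227 + 28.74 = 255.74
RR4 = 124 / 255.74 = 0.4849
Difference = 48.49 − 46.62 = 1.87 percentage points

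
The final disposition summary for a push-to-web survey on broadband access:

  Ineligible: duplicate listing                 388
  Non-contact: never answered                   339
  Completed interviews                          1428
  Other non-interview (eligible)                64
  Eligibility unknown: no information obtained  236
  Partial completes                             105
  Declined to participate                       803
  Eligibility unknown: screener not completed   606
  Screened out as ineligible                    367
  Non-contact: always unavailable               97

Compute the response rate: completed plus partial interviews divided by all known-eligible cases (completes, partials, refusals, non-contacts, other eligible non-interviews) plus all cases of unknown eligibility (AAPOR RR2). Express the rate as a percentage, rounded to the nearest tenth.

41.7%

Non-contacts = 339 + 97 = 436
Undetermined eligibility = 606 + 236 = 842
Not eligible = 367 + 388 = 755
Numerator → 1428 + 105 = 1533
Denominator → 1428 + 105 + 803 + 436 + 64 + 842 = 3678
RR2 = 1533 / 3678 = 0.4168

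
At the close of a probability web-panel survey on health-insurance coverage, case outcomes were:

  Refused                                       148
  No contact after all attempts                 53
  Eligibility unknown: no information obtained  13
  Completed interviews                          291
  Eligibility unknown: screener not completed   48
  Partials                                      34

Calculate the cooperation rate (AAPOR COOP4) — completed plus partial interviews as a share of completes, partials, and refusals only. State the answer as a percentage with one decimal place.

Undetermined eligibility = 48 + 13 = 61
Top: 291 + 34 = 325
Denominator: 291 + 34 + 148 = 473
COOP4 = 325 / 473 = 0.6871

68.7%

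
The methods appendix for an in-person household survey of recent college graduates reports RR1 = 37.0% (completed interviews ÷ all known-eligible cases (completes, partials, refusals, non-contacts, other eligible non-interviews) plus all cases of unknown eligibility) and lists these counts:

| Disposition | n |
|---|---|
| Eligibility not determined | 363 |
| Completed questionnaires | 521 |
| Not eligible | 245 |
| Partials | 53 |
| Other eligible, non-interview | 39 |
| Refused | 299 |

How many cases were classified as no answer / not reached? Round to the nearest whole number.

RR1 = 521 / D = 0.370
D = 521 / 0.370 = 1408.1
Remaining denominator categories sum to 1275
no answer / not reached = 1408.1 − 1275 ≈ 133

133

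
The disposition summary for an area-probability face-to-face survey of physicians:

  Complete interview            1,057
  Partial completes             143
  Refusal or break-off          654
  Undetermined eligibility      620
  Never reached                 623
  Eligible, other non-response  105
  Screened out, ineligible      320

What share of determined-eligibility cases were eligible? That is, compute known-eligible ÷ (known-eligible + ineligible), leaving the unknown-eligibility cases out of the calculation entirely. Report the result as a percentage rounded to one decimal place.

Known eligible → 1057 + 143 + 654 + 623 + 105 = 2582
e = 2582 / (2582 + 320) = 2582 / 2902 = 0.8897

89.0%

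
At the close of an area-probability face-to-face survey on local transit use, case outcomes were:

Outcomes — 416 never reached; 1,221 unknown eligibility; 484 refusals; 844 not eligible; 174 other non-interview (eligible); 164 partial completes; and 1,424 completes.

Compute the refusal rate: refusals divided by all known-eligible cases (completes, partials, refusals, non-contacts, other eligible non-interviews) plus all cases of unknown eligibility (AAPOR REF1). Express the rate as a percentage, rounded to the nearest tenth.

Numerator → 484
Base → 1424 + 164 + 484 + 416 + 174 + 1221 = 3883
REF1 = 484 / 3883 = 0.1246

12.5%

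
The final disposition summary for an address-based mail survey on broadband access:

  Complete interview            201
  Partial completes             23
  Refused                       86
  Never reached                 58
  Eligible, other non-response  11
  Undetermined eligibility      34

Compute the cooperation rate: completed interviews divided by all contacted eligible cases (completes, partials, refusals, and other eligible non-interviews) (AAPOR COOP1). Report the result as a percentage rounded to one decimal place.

Top → 201
Base → 201 + 23 + 86 + 11 = 321
COOP1 = 201 / 321 = 0.6262

62.6%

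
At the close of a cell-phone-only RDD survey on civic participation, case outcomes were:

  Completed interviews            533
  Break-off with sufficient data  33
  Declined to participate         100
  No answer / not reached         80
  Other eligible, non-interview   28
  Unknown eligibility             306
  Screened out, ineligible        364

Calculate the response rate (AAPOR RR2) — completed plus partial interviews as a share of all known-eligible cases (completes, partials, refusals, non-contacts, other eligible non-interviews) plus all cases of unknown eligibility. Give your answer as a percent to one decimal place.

52.4%

Numerator → 533 + 33 = 566
Denom → 533 + 33 + 100 + 80 + 28 + 306 = 1080
RR2 = 566 / 1080 = 0.5241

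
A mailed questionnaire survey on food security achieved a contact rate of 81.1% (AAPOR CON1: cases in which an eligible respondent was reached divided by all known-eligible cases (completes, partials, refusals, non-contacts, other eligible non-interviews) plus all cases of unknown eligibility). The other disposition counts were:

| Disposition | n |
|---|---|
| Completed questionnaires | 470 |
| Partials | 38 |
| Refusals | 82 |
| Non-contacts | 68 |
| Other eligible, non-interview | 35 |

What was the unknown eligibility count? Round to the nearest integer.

78

Numerator → 470 + 38 + 82 + 35 = 625
CON1 = 625 / D = 0.811
D = 625 / 0.811 = 770.7
Remaining denominator categories sum to 693
unknown eligibility = 770.7 − 693 ≈ 78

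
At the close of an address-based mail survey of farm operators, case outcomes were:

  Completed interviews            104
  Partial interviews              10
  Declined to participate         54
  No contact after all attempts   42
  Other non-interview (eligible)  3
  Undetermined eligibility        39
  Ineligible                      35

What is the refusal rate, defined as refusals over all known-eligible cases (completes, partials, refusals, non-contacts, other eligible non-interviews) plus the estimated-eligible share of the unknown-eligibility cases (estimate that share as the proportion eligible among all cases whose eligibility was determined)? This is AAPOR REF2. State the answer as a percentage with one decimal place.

21.9%

Num → 54
Eligible (known) → 104 + 10 + 54 + 42 + 3 = 213
e = 213 / (213 + 35) = 213 / 248 = 0.8589
Estimated eligible among unknowns → 0.8589 × 39 = 33.50
Denominator → 213 + 33.50 = 246.50
REF2 = 54 / 246.50 = 0.2191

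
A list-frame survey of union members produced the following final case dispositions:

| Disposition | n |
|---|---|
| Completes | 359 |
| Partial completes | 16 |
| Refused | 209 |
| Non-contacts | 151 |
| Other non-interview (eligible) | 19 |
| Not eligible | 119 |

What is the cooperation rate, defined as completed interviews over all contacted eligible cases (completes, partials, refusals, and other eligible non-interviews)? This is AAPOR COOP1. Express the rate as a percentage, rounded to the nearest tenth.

Num: 359
Base: 359 + 16 + 209 + 19 = 603
COOP1 = 359 / 603 = 0.5954

59.5%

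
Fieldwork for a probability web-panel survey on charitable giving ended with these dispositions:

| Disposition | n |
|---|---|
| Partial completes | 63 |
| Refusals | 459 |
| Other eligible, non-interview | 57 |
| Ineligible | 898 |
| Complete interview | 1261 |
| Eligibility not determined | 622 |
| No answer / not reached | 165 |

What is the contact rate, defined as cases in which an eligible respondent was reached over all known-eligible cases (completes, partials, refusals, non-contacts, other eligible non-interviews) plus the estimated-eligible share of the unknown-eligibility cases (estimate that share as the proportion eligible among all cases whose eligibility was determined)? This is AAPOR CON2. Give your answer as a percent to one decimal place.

75.6%

Top = 1261 + 63 + 459 + 57 = 1840
Known eligible = 1261 + 63 + 459 + 165 + 57 = 2005
e = 2005 / (2005 + 898) = 2005 / 2903 = 0.6907
Estimated eligible among unknowns = 0.6907 × 622 = 429.62
Base = 2005 + 429.62 = 2434.62
CON2 = 1840 / 2434.62 = 0.7558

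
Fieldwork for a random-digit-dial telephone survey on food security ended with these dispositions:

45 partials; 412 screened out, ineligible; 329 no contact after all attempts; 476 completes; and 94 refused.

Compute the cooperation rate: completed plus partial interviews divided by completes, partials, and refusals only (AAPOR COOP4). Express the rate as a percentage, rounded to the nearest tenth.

84.7%

Numerator → 476 + 45 = 521
Denom → 476 + 45 + 94 = 615
COOP4 = 521 / 615 = 0.8472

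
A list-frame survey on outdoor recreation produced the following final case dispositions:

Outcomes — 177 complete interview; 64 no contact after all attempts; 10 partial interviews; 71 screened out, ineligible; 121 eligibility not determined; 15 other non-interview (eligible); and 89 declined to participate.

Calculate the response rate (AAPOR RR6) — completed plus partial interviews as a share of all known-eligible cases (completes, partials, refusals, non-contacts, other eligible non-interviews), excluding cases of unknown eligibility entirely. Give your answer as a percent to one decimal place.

52.7%

Numerator → 177 + 10 = 187
Denom → 177 + 10 + 89 + 64 + 15 = 355
RR6 = 187 / 355 = 0.5268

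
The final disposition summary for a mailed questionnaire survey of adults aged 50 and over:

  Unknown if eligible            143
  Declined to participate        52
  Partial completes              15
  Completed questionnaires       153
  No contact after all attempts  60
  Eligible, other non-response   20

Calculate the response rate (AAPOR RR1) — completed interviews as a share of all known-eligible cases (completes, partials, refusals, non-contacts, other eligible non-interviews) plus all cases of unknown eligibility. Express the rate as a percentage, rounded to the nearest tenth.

Num = 153
Denom = 153 + 15 + 52 + 60 + 20 + 143 = 443
RR1 = 153 / 443 = 0.3454

34.5%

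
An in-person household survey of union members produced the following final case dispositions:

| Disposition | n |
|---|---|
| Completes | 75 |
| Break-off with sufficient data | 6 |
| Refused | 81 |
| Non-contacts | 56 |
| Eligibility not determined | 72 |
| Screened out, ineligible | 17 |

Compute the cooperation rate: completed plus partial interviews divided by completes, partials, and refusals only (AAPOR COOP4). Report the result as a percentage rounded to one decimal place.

Top = 75 + 6 = 81
Denom = 75 + 6 + 81 = 162
COOP4 = 81 / 162 = 0.5000

50.0%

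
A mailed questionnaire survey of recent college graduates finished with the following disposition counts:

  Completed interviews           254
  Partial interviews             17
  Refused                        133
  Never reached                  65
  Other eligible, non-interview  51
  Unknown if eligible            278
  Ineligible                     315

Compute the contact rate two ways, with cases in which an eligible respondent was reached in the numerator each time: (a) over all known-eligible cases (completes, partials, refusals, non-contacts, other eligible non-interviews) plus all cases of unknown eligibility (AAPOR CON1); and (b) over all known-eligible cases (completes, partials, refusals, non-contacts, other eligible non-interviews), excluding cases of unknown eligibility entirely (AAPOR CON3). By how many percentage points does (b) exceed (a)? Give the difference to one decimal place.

Numerator = 254 + 17 + 133 + 51 = 455
Denominator = 254 + 17 + 133 + 65 + 51 + 278 = 798
CON1 = 455 / 798 = 0.5702
Denominator = 254 + 17 + 133 + 65 + 51 = 520
CON3 = 455 / 520 = 0.8750
Difference = 87.50 − 57.02 = 30.48 percentage points

30.5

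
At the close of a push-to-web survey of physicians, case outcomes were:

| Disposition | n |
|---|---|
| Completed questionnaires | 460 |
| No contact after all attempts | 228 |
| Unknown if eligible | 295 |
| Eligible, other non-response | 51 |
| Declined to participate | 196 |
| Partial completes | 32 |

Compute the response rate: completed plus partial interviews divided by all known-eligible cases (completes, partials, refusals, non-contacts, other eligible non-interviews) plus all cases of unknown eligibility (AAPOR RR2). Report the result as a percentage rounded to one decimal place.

39.0%

Numerator = 460 + 32 = 492
Denominator = 460 + 32 + 196 + 228 + 51 + 295 = 1262
RR2 = 492 / 1262 = 0.3899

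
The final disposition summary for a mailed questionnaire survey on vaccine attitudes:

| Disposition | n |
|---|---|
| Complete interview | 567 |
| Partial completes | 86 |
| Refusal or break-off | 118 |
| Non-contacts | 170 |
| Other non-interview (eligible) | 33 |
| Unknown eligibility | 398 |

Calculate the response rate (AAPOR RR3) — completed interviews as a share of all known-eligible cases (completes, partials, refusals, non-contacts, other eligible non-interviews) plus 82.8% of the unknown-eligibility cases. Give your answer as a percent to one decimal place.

43.5%

Num: 567
Eligible (known): 567 + 86 + 118 + 170 + 33 = 974
Estimated eligible among unknowns: 0.8280 × 398 = 329.54
Base: 974 + 329.54 = 1303.54
RR3 = 567 / 1303.54 = 0.4350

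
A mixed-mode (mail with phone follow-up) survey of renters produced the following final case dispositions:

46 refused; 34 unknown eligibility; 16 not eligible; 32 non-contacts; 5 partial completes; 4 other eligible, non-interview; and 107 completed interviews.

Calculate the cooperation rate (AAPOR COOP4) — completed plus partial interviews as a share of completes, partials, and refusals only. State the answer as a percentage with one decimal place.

70.9%

Numerator = 107 + 5 = 112
Denominator = 107 + 5 + 46 = 158
COOP4 = 112 / 158 = 0.7089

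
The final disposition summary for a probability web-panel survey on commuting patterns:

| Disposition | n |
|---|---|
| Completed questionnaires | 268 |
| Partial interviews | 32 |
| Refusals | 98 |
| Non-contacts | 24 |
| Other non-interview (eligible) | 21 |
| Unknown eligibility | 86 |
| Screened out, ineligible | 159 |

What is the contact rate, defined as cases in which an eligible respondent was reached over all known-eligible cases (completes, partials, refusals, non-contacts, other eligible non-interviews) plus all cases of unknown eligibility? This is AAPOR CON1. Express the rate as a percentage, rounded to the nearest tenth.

Top = 268 + 32 + 98 + 21 = 419
Denom = 268 + 32 + 98 + 24 + 21 + 86 = 529
CON1 = 419 / 529 = 0.7921

79.2%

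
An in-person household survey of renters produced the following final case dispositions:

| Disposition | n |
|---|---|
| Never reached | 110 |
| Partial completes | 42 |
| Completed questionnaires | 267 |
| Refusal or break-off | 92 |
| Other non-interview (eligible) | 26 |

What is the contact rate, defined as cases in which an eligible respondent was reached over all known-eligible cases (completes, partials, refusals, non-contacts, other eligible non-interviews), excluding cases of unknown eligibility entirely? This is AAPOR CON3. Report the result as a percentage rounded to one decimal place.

Top = 267 + 42 + 92 + 26 = 427
Base = 267 + 42 + 92 + 110 + 26 = 537
CON3 = 427 / 537 = 0.7952

79.5%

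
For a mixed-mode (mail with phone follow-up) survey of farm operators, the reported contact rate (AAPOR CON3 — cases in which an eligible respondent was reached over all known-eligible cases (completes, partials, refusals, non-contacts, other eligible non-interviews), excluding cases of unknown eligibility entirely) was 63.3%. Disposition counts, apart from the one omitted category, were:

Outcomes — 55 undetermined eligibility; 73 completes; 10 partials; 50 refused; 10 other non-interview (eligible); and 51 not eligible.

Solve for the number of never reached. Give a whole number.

Num = 73 + 10 + 50 + 10 = 143
CON3 = 143 / D = 0.633
D = 143 / 0.633 = 225.9
Other denominator terms total 143
never reached = 225.9 − 143 ≈ 83

83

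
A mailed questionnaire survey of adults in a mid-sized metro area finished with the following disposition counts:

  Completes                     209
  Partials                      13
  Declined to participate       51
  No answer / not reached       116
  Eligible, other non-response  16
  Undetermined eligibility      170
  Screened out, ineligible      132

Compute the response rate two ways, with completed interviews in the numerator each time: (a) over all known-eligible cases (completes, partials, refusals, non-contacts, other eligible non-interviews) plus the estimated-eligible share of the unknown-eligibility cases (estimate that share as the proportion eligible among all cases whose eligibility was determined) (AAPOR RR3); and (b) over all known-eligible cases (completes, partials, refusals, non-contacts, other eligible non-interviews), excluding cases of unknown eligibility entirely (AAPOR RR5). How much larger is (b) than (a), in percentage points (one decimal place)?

Numerator: 209
Eligible (known): 209 + 13 + 51 + 116 + 16 = 405
e = 405 / (405 + 132) = 405 / 537 = 0.7542
e × U: 0.7542 × 170 = 128.21
Base: 405 + 128.21 = 533.21
RR3 = 209 / 533.21 = 0.3920
Base: 209 + 13 + 51 + 116 + 16 = 405
RR5 = 209 / 405 = 0.5160
Difference = 51.60 − 39.20 = 12.40 percentage points

12.4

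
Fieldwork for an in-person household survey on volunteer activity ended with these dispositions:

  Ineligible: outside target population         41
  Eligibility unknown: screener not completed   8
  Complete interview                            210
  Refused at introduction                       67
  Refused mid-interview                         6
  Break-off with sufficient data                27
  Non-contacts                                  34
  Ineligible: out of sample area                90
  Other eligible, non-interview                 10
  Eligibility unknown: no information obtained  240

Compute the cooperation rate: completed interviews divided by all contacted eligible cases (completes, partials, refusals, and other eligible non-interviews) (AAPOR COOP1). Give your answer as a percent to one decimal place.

Refusals = 67 + 6 = 73
Unknown eligibility = 8 + 240 = 248
Ineligible = 41 + 90 = 131
Num: 210
Denom: 210 + 27 + 73 + 10 = 320
COOP1 = 210 / 320 = 0.6562

65.6%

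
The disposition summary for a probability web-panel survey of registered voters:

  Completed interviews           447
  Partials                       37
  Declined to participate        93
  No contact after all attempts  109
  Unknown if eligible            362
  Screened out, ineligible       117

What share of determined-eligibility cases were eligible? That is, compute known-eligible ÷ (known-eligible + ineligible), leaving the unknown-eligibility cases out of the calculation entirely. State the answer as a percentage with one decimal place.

Determined eligible → 447 + 37 + 93 + 109 = 686
e = 686 / (686 + 117) = 686 / 803 = 0.8543

85.4%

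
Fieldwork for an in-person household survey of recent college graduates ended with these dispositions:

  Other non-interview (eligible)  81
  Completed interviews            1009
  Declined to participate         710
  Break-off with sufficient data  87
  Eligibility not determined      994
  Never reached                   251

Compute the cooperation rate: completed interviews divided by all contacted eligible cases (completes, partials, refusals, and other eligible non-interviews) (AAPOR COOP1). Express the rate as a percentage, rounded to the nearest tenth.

Num: 1009
Denom: 1009 + 87 + 710 + 81 = 1887
COOP1 = 1009 / 1887 = 0.5347

53.5%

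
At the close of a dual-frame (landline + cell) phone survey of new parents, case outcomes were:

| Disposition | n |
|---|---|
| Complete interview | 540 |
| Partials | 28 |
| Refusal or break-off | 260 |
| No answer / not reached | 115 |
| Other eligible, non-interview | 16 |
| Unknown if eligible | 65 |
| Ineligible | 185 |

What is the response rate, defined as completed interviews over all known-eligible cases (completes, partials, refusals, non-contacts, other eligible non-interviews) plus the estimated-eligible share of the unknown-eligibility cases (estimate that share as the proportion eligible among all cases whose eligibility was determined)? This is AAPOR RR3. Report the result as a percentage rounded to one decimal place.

53.3%

Numerator = 540
Determined eligible = 540 + 28 + 260 + 115 + 16 = 959
e = 959 / (959 + 185) = 959 / 1144 = 0.8383
Estimated eligible among unknowns = 0.8383 × 65 = 54.49
Denominator = 959 + 54.49 = 1013.49
RR3 = 540 / 1013.49 = 0.5328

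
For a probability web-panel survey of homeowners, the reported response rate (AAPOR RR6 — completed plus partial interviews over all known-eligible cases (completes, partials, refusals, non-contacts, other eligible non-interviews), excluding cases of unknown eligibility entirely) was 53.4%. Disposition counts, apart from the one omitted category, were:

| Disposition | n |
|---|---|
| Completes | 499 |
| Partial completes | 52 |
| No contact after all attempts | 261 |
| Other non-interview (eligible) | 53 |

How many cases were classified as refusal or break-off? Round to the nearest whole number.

Numerator = 499 + 52 = 551
RR6 = 551 / D = 0.534
D = 551 / 0.534 = 1031.8
Other denominator terms total 865
refusal or break-off = 1031.8 − 865 ≈ 167

167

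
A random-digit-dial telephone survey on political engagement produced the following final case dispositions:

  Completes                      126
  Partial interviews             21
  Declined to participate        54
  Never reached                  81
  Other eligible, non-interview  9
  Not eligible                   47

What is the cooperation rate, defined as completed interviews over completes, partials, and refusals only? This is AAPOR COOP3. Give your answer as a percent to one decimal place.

Num = 126
Denominator = 126 + 21 + 54 = 201
COOP3 = 126 / 201 = 0.6269

62.7%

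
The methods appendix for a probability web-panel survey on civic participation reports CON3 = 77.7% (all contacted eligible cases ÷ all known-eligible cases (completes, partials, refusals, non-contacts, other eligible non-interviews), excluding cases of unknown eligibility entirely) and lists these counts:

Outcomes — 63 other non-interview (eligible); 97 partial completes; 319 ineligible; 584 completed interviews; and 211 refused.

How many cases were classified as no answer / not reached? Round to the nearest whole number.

Top → 584 + 97 + 211 + 63 = 955
CON3 = 955 / D = 0.777
D = 955 / 0.777 = 1229.1
Remaining denominator categories sum to 955
no answer / not reached = 1229.1 − 955 ≈ 274

274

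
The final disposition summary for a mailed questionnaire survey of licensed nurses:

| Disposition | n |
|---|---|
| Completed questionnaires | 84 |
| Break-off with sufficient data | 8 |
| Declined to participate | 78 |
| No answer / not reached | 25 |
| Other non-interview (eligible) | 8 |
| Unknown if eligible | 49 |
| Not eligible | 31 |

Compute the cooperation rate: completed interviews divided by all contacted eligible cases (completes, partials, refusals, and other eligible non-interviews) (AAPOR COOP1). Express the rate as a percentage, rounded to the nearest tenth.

47.2%

Top: 84
Base: 84 + 8 + 78 + 8 = 178
COOP1 = 84 / 178 = 0.4719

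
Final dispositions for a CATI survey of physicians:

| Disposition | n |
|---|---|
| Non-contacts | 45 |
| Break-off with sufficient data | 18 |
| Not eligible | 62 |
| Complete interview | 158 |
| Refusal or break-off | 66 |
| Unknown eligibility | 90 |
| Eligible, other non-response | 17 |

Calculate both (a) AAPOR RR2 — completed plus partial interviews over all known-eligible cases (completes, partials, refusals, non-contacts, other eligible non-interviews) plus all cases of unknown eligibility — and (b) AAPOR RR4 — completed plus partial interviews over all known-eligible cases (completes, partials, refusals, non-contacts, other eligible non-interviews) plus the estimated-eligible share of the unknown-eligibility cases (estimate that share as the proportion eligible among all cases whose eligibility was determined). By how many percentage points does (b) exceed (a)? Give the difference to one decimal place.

1.8

Numerator: 158 + 18 = 176
Base: 158 + 18 + 66 + 45 + 17 + 90 = 394
RR2 = 176 / 394 = 0.4467
Known eligible: 158 + 18 + 66 + 45 + 17 = 304
e = 304 / (304 + 62) = 304 / 366 = 0.8306
e × U: 0.8306 × 90 = 74.75
Base: 304 + 74.75 = 378.75
RR4 = 176 / 378.75 = 0.4647
Difference = 46.47 − 44.67 = 1.80 percentage points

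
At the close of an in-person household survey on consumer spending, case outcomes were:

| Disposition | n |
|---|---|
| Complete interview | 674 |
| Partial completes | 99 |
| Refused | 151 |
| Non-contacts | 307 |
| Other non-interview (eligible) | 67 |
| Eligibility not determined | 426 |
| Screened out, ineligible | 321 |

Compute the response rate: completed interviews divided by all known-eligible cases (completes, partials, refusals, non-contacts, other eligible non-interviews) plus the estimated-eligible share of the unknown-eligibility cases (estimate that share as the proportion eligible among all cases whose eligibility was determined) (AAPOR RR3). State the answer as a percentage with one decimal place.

Numerator: 674
Determined eligible: 674 + 99 + 151 + 307 + 67 = 1298
e = 1298 / (1298 + 321) = 1298 / 1619 = 0.8017
e × U: 0.8017 × 426 = 341.52
Denom: 1298 + 341.52 = 1639.52
RR3 = 674 / 1639.52 = 0.4111

41.1%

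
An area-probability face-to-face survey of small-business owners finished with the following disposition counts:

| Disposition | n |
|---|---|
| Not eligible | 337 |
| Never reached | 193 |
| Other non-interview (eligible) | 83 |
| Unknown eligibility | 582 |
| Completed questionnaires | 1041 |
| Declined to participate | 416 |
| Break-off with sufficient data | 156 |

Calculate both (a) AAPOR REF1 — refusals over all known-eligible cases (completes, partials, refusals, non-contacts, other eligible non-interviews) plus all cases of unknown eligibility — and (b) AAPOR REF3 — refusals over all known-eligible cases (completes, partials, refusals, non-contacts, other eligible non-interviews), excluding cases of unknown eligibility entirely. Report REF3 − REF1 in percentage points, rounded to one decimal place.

5.2

Num: 416
Denominator: 1041 + 156 + 416 + 193 + 83 + 582 = 2471
REF1 = 416 / 2471 = 0.1684
Denominator: 1041 + 156 + 416 + 193 + 83 = 1889
REF3 = 416 / 1889 = 0.2202
Difference = 22.02 − 16.84 = 5.18 percentage points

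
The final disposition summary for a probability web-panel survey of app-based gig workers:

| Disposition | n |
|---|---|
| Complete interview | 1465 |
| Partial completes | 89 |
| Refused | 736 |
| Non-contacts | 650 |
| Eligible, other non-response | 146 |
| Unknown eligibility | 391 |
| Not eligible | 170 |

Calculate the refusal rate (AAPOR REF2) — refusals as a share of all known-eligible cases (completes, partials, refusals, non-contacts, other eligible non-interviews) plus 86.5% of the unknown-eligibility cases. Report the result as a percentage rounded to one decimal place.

Top → 736
Determined eligible → 1465 + 89 + 736 + 650 + 146 = 3086
e × U → 0.8650 × 391 = 338.21
Base → 3086 + 338.21 = 3424.21
REF2 = 736 / 3424.21 = 0.2149

21.5%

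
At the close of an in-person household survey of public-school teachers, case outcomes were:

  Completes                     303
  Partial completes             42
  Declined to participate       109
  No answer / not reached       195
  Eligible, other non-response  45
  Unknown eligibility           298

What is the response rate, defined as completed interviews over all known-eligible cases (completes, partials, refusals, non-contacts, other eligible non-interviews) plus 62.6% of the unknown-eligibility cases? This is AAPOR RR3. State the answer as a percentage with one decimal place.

34.4%

Top → 303
Known eligible → 303 + 42 + 109 + 195 + 45 = 694
e × U → 0.6260 × 298 = 186.55
Denominator → 694 + 186.55 = 880.55
RR3 = 303 / 880.55 = 0.3441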